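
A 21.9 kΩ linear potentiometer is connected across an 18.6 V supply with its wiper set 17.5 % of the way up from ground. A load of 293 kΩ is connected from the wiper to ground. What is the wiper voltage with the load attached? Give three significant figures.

V ≈ 3.22 V

The wiper splits the pot into (1−α)R = 18.07 kΩ above and αR = 3.832 kΩ below.
Lower section ‖ load = 3.783 kΩ.
V_wiper = 18.6 × 3.783/(18.07 + 3.783) = 3.22 V.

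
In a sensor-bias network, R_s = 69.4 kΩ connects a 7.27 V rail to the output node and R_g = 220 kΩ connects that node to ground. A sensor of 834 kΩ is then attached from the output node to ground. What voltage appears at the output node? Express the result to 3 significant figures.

The load sits in parallel with R_g: R_g‖R_L = (220 × 834) / (220 + 834) = 174.1 kΩ.
V_out = 7.27 × 174.1 / (69.4 + 174.1) = 7.27 × 174.1/243.5 = 5.20 V.
(Unloaded it would have been 5.53 V.)

V_out ≈ 5.20 V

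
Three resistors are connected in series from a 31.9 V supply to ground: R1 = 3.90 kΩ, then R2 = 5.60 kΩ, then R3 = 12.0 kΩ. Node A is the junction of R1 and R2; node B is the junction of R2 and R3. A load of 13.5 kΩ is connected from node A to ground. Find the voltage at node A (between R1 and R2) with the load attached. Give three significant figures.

V ≈ 21.1 V

Below node A the series string R2+R3 = 17.60 kΩ sits in parallel with the 13.5 kΩ load: 7.640 kΩ.
V_A = 31.9 × 7.640/(3.90 + 7.640) = 21.1 V.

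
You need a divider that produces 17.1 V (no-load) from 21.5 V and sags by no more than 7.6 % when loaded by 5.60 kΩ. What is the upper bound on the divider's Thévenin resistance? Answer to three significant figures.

R_th ≤ 461 Ω

Loading drop = R_th/(R_th + R_L) ≤ 0.0760, so R_th ≤ R_L · ε/(1−ε) = 5.60 kΩ × 0.0760/0.9240 = 461 Ω.
(Any R1, R2 with R2/(R1+R2) = 0.795 and R1‖R2 ≤ 461 Ω will meet the spec.)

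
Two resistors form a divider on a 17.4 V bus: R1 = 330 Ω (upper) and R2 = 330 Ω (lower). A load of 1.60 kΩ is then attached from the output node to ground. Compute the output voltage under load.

The load sits in parallel with R2: R2‖R_L = (330 × 1600) / (330 + 1600) = 273.6 Ω.
V_out = 17.4 × 273.6 / (330 + 273.6) = 17.4 × 273.6/603.6 = 7.89 V.

V_out ≈ 7.89 V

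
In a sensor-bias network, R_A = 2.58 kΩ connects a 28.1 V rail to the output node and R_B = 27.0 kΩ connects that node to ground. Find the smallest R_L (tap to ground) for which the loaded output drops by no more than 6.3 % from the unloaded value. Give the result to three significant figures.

Output resistance R_th = R_A‖R_B = (2.58 × 27.0)/29.58 = 2.355 kΩ.
The fractional drop is R_th/(R_th + R_L); requiring this ≤ 0.0630 gives R_L ≥ R_th(1/0.0630 − 1) = 2.355 × 14.87 = 35.0 kΩ.

R_L(min) ≈ 35.0 kΩ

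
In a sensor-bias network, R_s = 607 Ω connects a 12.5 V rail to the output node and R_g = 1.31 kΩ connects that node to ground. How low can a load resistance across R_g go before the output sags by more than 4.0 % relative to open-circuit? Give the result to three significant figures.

Output resistance R_th = R_s‖R_g = (607 × 1310)/1917 = 414.8 Ω.
The fractional drop is R_th/(R_th + R_L); requiring this ≤ 0.0400 gives R_L ≥ R_th(1/0.0400 − 1) = 414.8 × 24.00 = 9.96 kΩ.

R_L(min) ≈ 9.96 kΩ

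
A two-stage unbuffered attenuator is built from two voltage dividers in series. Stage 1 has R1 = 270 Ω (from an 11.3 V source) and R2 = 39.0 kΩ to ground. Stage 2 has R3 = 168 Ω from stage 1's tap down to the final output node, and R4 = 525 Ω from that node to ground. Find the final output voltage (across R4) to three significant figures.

V_out ≈ 6.13 V

Stage 2 presents R3+R4 = 693.0 Ω as a load on stage 1's tap.
Stage 1's lower leg becomes R2‖(R3+R4) = 680.9 Ω, so V_mid = 11.3 × 680.9/950.9 = 8.091 V.
Stage 2 is itself unloaded: V_out = V_mid × R4/(R3+R4) = 8.091 × 525/693.0 = 6.13 V.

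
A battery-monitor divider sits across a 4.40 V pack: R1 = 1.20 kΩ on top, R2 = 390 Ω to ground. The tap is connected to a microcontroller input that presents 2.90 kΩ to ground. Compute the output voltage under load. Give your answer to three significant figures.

The load sits in parallel with R2: R2‖R_L = (390 × 2900) / (390 + 2900) = 343.8 Ω.
V_out = 4.40 × 343.8 / (1200 + 343.8) = 4.40 × 343.8/1544 = 0.980 V.

V_out ≈ 0.980 V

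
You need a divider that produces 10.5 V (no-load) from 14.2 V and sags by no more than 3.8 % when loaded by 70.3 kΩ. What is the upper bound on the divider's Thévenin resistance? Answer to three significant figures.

Loading drop = R_th/(R_th + R_L) ≤ 0.0380, so R_th ≤ R_L · ε/(1−ε) = 70.3 kΩ × 0.0380/0.9620 = 2.78 kΩ.
(Any R1, R2 with R2/(R1+R2) = 0.739 and R1‖R2 ≤ 2.78 kΩ will meet the spec.)

R_th ≤ 2.78 kΩ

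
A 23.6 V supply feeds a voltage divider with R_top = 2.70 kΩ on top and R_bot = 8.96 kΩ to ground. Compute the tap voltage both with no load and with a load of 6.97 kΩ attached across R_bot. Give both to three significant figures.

Open-circuit: V = 23.6 × 8.96/(2.70 + 8.96) = 18.1 V.
With the load, R_bot becomes R_bot‖R_L = 3.920 kΩ, so V = 23.6 × 3.920/6.620 = 14.0 V.

Unloaded: 18.1 V; loaded: 14.0 V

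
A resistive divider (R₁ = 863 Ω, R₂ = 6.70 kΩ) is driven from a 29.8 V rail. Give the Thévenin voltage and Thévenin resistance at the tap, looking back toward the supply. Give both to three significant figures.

V_th is the open-circuit tap voltage: 29.8 × 6700/(863 + 6700) = 26.4 V.
With the supply zeroed, R₁ and R₂ appear in parallel from the tap: R_th = R₁‖R₂ = (863 × 6700)/7563 = 765 Ω.

V_th = 26.4 V, R_th = 765 Ω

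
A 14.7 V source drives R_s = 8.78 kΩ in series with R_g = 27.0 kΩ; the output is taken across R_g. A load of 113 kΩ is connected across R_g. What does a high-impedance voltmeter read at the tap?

The load sits in parallel with R_g: R_g‖R_L = (27.0 × 113) / (27.0 + 113) = 21.79 kΩ.
V_out = 14.7 × 21.79 / (8.78 + 21.79) = 14.7 × 21.79/30.57 = 10.5 V.

V_out ≈ 10.5 V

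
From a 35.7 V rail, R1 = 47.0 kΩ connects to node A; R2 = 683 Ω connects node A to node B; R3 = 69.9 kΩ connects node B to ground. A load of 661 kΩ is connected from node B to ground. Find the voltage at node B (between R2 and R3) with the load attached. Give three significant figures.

V ≈ 20.4 V

At node B, R3 is in parallel with the load: R3‖R_L = 63220 Ω.
Below node A the resistance is R2 + (R3‖R_L) = 63900 Ω, so V_A = 35.7 × 63900/110900 = 20.57 V.
Then V_B = V_A × (R3‖R_L)/(R2 + R3‖R_L) = 20.57 × 63220/63900 = 20.4 V.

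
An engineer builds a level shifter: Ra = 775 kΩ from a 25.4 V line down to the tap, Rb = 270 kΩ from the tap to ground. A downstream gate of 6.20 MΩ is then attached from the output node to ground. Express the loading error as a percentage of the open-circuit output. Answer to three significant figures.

The divider's output (Thévenin) resistance is Ra‖Rb = 200.2 kΩ.
Fractional drop under load = R_th/(R_th + R_L) = 200.2 / (200.2 + 6200) = 0.03129.
So the output falls by 3.13 %.

3.13 %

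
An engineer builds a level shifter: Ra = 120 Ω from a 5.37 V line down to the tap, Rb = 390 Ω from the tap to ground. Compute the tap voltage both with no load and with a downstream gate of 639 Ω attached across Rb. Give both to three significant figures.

Unloaded: 4.11 V; loaded: 3.59 V

Open-circuit: V = 5.37 × 390/(120 + 390) = 4.11 V.
With the load, Rb becomes Rb‖R_L = 242.2 Ω, so V = 5.37 × 242.2/362.2 = 3.59 V.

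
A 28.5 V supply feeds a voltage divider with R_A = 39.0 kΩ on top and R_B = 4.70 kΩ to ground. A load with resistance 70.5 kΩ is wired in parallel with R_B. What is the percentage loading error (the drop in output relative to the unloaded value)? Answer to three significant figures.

The divider's output (Thévenin) resistance is R_A‖R_B = 4.195 kΩ.
Fractional drop under load = R_th/(R_th + R_L) = 4.195 / (4.195 + 70.5) = 0.05616.
So the output falls by 5.62 %.

5.62 %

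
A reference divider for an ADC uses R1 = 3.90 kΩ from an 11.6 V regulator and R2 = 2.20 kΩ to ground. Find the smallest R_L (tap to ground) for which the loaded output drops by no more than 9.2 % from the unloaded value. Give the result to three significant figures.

Output resistance R_th = R1‖R2 = (3.90 × 2.20)/6.100 = 1.407 kΩ.
The fractional drop is R_th/(R_th + R_L); requiring this ≤ 0.0920 gives R_L ≥ R_th(1/0.0920 − 1) = 1.407 × 9.870 = 13.9 kΩ.

R_L(min) ≈ 13.9 kΩ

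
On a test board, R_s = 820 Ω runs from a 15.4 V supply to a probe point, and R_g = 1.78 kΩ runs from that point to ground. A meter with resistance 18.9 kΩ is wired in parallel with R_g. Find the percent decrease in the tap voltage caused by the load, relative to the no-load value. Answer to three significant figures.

The divider's output (Thévenin) resistance is R_s‖R_g = 561.4 Ω.
Fractional drop under load = R_th/(R_th + R_L) = 561.4 / (561.4 + 18900) = 0.02885.
So the output falls by 2.88 %.

2.88 %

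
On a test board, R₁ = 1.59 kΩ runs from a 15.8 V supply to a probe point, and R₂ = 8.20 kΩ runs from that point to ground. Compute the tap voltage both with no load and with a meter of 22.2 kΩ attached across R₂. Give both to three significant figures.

Unloaded: 13.2 V; loaded: 12.5 V

Open-circuit: V = 15.8 × 8.20/(1.59 + 8.20) = 13.2 V.
With the load, R₂ becomes R₂‖R_L = 5.988 kΩ, so V = 15.8 × 5.988/7.578 = 12.5 V.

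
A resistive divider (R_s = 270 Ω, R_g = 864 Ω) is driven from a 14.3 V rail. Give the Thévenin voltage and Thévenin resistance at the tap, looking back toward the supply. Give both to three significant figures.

V_th = 10.9 V, R_th = 206 Ω

V_th is the open-circuit tap voltage: 14.3 × 864/(270 + 864) = 10.9 V.
With the supply zeroed, R_s and R_g appear in parallel from the tap: R_th = R_s‖R_g = (270 × 864)/1134 = 206 Ω.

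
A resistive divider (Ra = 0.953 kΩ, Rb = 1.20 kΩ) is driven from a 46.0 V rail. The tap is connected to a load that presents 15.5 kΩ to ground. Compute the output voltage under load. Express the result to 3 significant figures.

V_out ≈ 24.8 V

The load sits in parallel with Rb: Rb‖R_L = (1200 × 15500) / (1200 + 15500) = 1114 Ω.
V_out = 46.0 × 1114 / (953 + 1114) = 46.0 × 1114/2067 = 24.8 V.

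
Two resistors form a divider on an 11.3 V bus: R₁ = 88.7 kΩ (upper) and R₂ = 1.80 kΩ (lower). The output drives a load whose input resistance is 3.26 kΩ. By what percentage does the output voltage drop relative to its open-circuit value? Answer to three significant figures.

The divider's output (Thévenin) resistance is R₁‖R₂ = 1.764 kΩ.
Fractional drop under load = R_th/(R_th + R_L) = 1.764 / (1.764 + 3.26) = 0.3511.
So the output falls by 35.1 %.

35.1 %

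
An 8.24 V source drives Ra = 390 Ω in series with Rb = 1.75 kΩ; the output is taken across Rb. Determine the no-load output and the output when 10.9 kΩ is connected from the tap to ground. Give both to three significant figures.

Open-circuit: V = 8.24 × 1750/(390 + 1750) = 6.74 V.
With the load, Rb becomes Rb‖R_L = 1508 Ω, so V = 8.24 × 1508/1898 = 6.55 V.

Unloaded: 6.74 V; loaded: 6.55 V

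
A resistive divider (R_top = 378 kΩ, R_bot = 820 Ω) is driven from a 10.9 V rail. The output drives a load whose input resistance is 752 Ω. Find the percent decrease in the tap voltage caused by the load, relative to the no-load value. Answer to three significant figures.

The divider's output (Thévenin) resistance is R_top‖R_bot = 818.2 Ω.
Fractional drop under load = R_th/(R_th + R_L) = 818.2 / (818.2 + 752) = 0.5211.
So the output falls by 52.1 %.

52.1 %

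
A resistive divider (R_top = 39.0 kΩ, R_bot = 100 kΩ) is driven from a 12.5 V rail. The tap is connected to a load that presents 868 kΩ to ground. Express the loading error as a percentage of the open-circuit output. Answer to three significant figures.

3.13 %

The divider's output (Thévenin) resistance is R_top‖R_bot = 28.06 kΩ.
Fractional drop under load = R_th/(R_th + R_L) = 28.06 / (28.06 + 868) = 0.03131.
So the output falls by 3.13 %.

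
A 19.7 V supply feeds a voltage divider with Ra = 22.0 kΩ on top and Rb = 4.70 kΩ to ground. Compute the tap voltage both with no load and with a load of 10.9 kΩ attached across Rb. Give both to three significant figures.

Unloaded: 3.47 V; loaded: 2.56 V

Open-circuit: V = 19.7 × 4.70/(22.0 + 4.70) = 3.47 V.
With the load, Rb becomes Rb‖R_L = 3.284 kΩ, so V = 19.7 × 3.284/25.28 = 2.56 V.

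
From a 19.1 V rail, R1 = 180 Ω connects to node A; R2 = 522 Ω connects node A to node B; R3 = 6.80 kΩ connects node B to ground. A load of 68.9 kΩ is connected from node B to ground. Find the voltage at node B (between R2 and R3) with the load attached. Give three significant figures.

At node B, R3 is in parallel with the load: R3‖R_L = 6189 Ω.
Below node A the resistance is R2 + (R3‖R_L) = 6711 Ω, so V_A = 19.1 × 6711/6891 = 18.60 V.
Then V_B = V_A × (R3‖R_L)/(R2 + R3‖R_L) = 18.60 × 6189/6711 = 17.2 V.

V ≈ 17.2 V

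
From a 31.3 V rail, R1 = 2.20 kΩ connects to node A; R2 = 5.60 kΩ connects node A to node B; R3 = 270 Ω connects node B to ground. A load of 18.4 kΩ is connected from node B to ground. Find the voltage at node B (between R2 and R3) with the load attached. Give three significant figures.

V ≈ 1.03 V

At node B, R3 is in parallel with the load: R3‖R_L = 266.1 Ω.
Below node A the resistance is R2 + (R3‖R_L) = 5866 Ω, so V_A = 31.3 × 5866/8066 = 22.76 V.
Then V_B = V_A × (R3‖R_L)/(R2 + R3‖R_L) = 22.76 × 266.1/5866 = 1.03 V.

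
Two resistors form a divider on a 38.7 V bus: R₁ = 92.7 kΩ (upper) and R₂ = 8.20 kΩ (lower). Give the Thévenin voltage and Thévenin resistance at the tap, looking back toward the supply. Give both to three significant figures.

V_th = 3.15 V, R_th = 7.53 kΩ

V_th is the open-circuit tap voltage: 38.7 × 8.20/(92.7 + 8.20) = 3.15 V.
With the supply zeroed, R₁ and R₂ appear in parallel from the tap: R_th = R₁‖R₂ = (92.7 × 8.20)/100.9 = 7.53 kΩ.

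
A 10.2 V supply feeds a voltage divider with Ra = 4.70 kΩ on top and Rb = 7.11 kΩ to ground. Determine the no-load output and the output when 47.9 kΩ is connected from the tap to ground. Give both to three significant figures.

Open-circuit: V = 10.2 × 7.11/(4.70 + 7.11) = 6.14 V.
With the load, Rb becomes Rb‖R_L = 6.191 kΩ, so V = 10.2 × 6.191/10.89 = 5.80 V.

Unloaded: 6.14 V; loaded: 5.80 V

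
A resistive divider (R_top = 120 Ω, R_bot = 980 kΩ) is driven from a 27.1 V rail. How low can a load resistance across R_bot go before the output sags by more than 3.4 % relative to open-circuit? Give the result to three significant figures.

Output resistance R_th = R_top‖R_bot = (120 × 980000)/980100 = 120.0 Ω.
The fractional drop is R_th/(R_th + R_L); requiring this ≤ 0.0340 gives R_L ≥ R_th(1/0.0340 − 1) = 120.0 × 28.41 = 3.41 kΩ.

R_L(min) ≈ 3.41 kΩ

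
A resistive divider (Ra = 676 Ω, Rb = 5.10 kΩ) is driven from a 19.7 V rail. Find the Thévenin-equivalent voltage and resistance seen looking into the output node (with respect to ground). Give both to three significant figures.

V_th is the open-circuit tap voltage: 19.7 × 5100/(676 + 5100) = 17.4 V.
With the supply zeroed, Ra and Rb appear in parallel from the tap: R_th = Ra‖Rb = (676 × 5100)/5776 = 597 Ω.

V_th = 17.4 V, R_th = 597 Ω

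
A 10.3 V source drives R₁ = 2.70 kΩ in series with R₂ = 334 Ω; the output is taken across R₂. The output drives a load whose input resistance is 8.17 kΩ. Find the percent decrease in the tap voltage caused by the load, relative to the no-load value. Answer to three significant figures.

The divider's output (Thévenin) resistance is R₁‖R₂ = 297.2 Ω.
Fractional drop under load = R_th/(R_th + R_L) = 297.2 / (297.2 + 8170) = 0.03510.
So the output falls by 3.51 %.

3.51 %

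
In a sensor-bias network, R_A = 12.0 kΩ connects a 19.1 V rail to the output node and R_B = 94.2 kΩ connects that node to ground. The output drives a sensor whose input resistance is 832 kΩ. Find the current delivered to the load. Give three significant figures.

I_L ≈ 0.0201 mA

R_B‖R_L = 84.62 kΩ; V_out = 19.1 × 84.62/96.62 = 16.73 V.
I_L = V_out / R_L = 16.73 / 832 kΩ = 0.0201 mA.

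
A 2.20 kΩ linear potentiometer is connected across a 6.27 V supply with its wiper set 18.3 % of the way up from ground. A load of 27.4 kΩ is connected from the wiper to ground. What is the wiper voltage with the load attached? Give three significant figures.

V ≈ 1.13 V

The wiper splits the pot into (1−α)R = 1797 Ω above and αR = 402.6 Ω below.
Lower section ‖ load = 396.8 Ω.
V_wiper = 6.27 × 396.8/(1797 + 396.8) = 1.13 V.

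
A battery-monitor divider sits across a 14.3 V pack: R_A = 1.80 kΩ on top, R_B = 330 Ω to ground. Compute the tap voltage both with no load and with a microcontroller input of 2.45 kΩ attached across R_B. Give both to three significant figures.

Unloaded: 2.22 V; loaded: 1.99 V

Open-circuit: V = 14.3 × 330/(1800 + 330) = 2.22 V.
With the load, R_B becomes R_B‖R_L = 290.8 Ω, so V = 14.3 × 290.8/2091 = 1.99 V.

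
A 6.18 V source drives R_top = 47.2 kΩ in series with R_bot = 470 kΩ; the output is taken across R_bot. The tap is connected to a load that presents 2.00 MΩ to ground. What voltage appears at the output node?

The load sits in parallel with R_bot: R_bot‖R_L = (470 × 2000) / (470 + 2000) = 380.6 kΩ.
V_out = 6.18 × 380.6 / (47.2 + 380.6) = 6.18 × 380.6/427.8 = 5.50 V.

V_out ≈ 5.50 V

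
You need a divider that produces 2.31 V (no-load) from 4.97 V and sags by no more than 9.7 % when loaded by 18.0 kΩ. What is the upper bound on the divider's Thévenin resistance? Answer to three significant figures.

R_th ≤ 1.93 kΩ

Loading drop = R_th/(R_th + R_L) ≤ 0.0970, so R_th ≤ R_L · ε/(1−ε) = 18.0 kΩ × 0.0970/0.9030 = 1.93 kΩ.
(Any R1, R2 with R2/(R1+R2) = 0.465 and R1‖R2 ≤ 1.93 kΩ will meet the spec.)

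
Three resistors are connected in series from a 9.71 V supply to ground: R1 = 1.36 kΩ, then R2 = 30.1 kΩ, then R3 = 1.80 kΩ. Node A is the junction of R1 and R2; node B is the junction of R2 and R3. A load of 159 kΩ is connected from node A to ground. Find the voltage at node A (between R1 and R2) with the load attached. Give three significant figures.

V ≈ 9.24 V

Below node A the series string R2+R3 = 31.90 kΩ sits in parallel with the 159 kΩ load: 26.57 kΩ.
V_A = 9.71 × 26.57/(1.36 + 26.57) = 9.24 V.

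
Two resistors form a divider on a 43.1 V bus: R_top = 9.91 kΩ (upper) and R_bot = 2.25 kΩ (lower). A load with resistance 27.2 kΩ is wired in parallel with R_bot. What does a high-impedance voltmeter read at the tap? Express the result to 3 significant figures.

V_out ≈ 7.47 V

The load sits in parallel with R_bot: R_bot‖R_L = (2.25 × 27.2) / (2.25 + 27.2) = 2.078 kΩ.
V_out = 43.1 × 2.078 / (9.91 + 2.078) = 43.1 × 2.078/11.99 = 7.47 V.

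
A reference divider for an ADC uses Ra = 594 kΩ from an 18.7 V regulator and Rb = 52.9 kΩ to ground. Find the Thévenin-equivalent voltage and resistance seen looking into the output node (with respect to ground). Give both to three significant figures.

V_th = 1.53 V, R_th = 48.6 kΩ

V_th is the open-circuit tap voltage: 18.7 × 52.9/(594 + 52.9) = 1.53 V.
With the supply zeroed, Ra and Rb appear in parallel from the tap: R_th = Ra‖Rb = (594 × 52.9)/646.9 = 48.6 kΩ.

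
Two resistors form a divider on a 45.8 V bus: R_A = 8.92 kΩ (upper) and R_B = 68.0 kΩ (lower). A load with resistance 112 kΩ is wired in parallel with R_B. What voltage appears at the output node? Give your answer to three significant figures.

The load sits in parallel with R_B: R_B‖R_L = (68.0 × 112) / (68.0 + 112) = 42.31 kΩ.
V_out = 45.8 × 42.31 / (8.92 + 42.31) = 45.8 × 42.31/51.23 = 37.8 V.

V_out ≈ 37.8 V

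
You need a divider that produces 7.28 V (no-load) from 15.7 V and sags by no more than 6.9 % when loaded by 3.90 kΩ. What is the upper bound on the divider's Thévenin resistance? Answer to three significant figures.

R_th ≤ 289 Ω

Loading drop = R_th/(R_th + R_L) ≤ 0.0690, so R_th ≤ R_L · ε/(1−ε) = 3.90 kΩ × 0.0690/0.9310 = 289 Ω.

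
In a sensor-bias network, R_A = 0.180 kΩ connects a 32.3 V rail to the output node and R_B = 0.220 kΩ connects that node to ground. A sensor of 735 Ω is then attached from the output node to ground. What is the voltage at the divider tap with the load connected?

The load sits in parallel with R_B: R_B‖R_L = (220 × 735) / (220 + 735) = 169.3 Ω.
V_out = 32.3 × 169.3 / (180 + 169.3) = 32.3 × 169.3/349.3 = 15.7 V.

V_out ≈ 15.7 V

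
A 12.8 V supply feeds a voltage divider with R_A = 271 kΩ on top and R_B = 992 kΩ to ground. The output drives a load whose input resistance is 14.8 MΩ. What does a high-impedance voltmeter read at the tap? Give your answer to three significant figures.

V_out ≈ 9.91 V

The load sits in parallel with R_B: R_B‖R_L = (992 × 14800) / (992 + 14800) = 929.7 kΩ.
V_out = 12.8 × 929.7 / (271 + 929.7) = 12.8 × 929.7/1201 = 9.91 V.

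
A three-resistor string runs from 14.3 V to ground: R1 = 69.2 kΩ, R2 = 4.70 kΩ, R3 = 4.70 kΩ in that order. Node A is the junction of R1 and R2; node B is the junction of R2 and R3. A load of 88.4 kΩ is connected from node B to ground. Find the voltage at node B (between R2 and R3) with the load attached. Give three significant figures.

V ≈ 0.814 V

At node B, R3 is in parallel with the load: R3‖R_L = 4.463 kΩ.
Below node A the resistance is R2 + (R3‖R_L) = 9.163 kΩ, so V_A = 14.3 × 9.163/78.36 = 1.672 V.
Then V_B = V_A × (R3‖R_L)/(R2 + R3‖R_L) = 1.672 × 4.463/9.163 = 0.814 V.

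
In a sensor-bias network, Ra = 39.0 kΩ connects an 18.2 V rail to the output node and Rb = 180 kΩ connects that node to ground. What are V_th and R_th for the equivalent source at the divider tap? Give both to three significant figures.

V_th = 15.0 V, R_th = 32.1 kΩ

V_th is the open-circuit tap voltage: 18.2 × 180/(39.0 + 180) = 15.0 V.
With the supply zeroed, Ra and Rb appear in parallel from the tap: R_th = Ra‖Rb = (39.0 × 180)/219.0 = 32.1 kΩ.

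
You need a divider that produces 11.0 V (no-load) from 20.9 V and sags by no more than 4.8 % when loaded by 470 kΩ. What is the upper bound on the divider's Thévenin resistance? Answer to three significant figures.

Loading drop = R_th/(R_th + R_L) ≤ 0.0480, so R_th ≤ R_L · ε/(1−ε) = 470 kΩ × 0.0480/0.9520 = 23.7 kΩ.

R_th ≤ 23.7 kΩ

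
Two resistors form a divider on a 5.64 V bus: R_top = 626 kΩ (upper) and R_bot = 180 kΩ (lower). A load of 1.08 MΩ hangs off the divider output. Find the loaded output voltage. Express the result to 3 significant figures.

V_out ≈ 1.12 V

The load sits in parallel with R_bot: R_bot‖R_L = (180 × 1080) / (180 + 1080) = 154.3 kΩ.
V_out = 5.64 × 154.3 / (626 + 154.3) = 5.64 × 154.3/780.3 = 1.12 V.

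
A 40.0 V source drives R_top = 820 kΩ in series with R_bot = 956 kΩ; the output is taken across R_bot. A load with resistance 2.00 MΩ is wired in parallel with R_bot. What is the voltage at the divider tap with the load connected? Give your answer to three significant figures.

V_out ≈ 17.6 V

The load sits in parallel with R_bot: R_bot‖R_L = (956 × 2000) / (956 + 2000) = 646.8 kΩ.
V_out = 40.0 × 646.8 / (820 + 646.8) = 40.0 × 646.8/1467 = 17.6 V.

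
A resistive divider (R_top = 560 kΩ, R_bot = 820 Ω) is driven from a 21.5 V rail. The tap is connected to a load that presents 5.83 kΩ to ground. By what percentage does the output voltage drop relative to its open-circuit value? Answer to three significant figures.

12.3 %

Unloaded V = 21.5 × 820/560800 = 0.031436 V.
Loaded: R_bot‖R_L = 718.9 Ω, giving V = 21.5 × 718.9/560700 = 0.027565 V.
Drop = (0.031436 − 0.027565) / 0.031436 = 12.3 %.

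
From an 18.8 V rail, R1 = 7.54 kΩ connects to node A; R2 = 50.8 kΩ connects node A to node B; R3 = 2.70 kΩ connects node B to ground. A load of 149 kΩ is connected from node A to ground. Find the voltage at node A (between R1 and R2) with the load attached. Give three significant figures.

V ≈ 15.8 V

Below node A the series string R2+R3 = 53.50 kΩ sits in parallel with the 149 kΩ load: 39.37 kΩ.
V_A = 18.8 × 39.37/(7.54 + 39.37) = 15.8 V.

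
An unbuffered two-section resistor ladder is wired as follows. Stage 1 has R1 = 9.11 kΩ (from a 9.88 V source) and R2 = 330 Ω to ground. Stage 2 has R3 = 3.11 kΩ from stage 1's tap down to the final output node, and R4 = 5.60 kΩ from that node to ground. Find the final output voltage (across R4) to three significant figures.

Stage 2 presents R3+R4 = 8710 Ω as a load on stage 1's tap.
Stage 1's lower leg becomes R2‖(R3+R4) = 318.0 Ω, so V_mid = 9.88 × 318.0/9428 = 0.3332 V.
Stage 2 is itself unloaded: V_out = V_mid × R4/(R3+R4) = 0.3332 × 5600/8710 = 0.214 V.

V_out ≈ 0.214 V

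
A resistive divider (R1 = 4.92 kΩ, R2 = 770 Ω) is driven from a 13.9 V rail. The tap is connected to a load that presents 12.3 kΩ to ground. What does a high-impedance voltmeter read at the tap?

V_out ≈ 1.78 V

The load sits in parallel with R2: R2‖R_L = (770 × 12300) / (770 + 12300) = 724.6 Ω.
V_out = 13.9 × 724.6 / (4920 + 724.6) = 13.9 × 724.6/5645 = 1.78 V.
(Unloaded it would have been 1.88 V.)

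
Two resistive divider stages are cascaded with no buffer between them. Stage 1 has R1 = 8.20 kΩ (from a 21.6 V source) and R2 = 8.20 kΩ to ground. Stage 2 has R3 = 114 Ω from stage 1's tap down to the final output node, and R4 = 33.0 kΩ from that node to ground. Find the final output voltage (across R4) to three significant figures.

V_out ≈ 9.58 V

Stage 2 presents R3+R4 = 33110 Ω as a load on stage 1's tap.
Stage 1's lower leg becomes R2‖(R3+R4) = 6572 Ω, so V_mid = 21.6 × 6572/14770 = 9.610 V.
Stage 2 is itself unloaded: V_out = V_mid × R4/(R3+R4) = 9.610 × 33000/33110 = 9.58 V.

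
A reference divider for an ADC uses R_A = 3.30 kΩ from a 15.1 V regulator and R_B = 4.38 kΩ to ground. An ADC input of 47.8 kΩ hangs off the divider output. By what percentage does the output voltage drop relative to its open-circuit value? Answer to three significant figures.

The divider's output (Thévenin) resistance is R_A‖R_B = 1.882 kΩ.
Fractional drop under load = R_th/(R_th + R_L) = 1.882 / (1.882 + 47.8) = 0.03788.
So the output falls by 3.79 %.

3.79 %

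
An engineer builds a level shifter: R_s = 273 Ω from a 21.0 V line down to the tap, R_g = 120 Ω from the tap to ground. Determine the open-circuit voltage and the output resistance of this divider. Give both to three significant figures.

V_th = 6.41 V, R_th = 83.4 Ω

V_th is the open-circuit tap voltage: 21.0 × 120/(273 + 120) = 6.41 V.
With the supply zeroed, R_s and R_g appear in parallel from the tap: R_th = R_s‖R_g = (273 × 120)/393.0 = 83.4 Ω.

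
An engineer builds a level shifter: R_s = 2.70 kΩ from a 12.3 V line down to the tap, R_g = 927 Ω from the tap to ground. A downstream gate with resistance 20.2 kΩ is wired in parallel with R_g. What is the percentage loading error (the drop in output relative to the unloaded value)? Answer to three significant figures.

3.30 %

The divider's output (Thévenin) resistance is R_s‖R_g = 690.1 Ω.
Fractional drop under load = R_th/(R_th + R_L) = 690.1 / (690.1 + 20200) = 0.03303.
So the output falls by 3.30 %.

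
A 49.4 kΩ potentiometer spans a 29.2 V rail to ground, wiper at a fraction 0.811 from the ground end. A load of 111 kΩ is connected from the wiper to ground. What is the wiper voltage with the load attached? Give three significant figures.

V ≈ 22.2 V

The wiper splits the pot into (1−α)R = 9.337 kΩ above and αR = 40.06 kΩ below.
Lower section ‖ load = 29.44 kΩ.
V_wiper = 29.2 × 29.44/(9.337 + 29.44) = 22.2 V.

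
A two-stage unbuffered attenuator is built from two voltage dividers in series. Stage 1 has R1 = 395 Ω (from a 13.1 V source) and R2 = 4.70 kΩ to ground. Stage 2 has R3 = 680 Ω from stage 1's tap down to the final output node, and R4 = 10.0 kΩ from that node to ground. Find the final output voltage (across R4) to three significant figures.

V_out ≈ 10.9 V

Stage 2 presents R3+R4 = 10680 Ω as a load on stage 1's tap.
Stage 1's lower leg becomes R2‖(R3+R4) = 3264 Ω, so V_mid = 13.1 × 3264/3659 = 11.69 V.
Stage 2 is itself unloaded: V_out = V_mid × R4/(R3+R4) = 11.69 × 10000/10680 = 10.9 V.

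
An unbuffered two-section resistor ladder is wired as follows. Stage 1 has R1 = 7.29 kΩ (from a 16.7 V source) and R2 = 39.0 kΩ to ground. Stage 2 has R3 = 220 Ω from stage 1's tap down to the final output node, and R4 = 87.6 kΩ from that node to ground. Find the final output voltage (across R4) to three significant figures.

V_out ≈ 13.1 V

Stage 2 presents R3+R4 = 87820 Ω as a load on stage 1's tap.
Stage 1's lower leg becomes R2‖(R3+R4) = 27010 Ω, so V_mid = 16.7 × 27010/34300 = 13.15 V.
Stage 2 is itself unloaded: V_out = V_mid × R4/(R3+R4) = 13.15 × 87600/87820 = 13.1 V.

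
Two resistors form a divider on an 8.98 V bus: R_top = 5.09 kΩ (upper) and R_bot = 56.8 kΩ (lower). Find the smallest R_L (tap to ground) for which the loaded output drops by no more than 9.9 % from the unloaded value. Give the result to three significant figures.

R_L(min) ≈ 42.5 kΩ

Output resistance R_th = R_top‖R_bot = (5.09 × 56.8)/61.89 = 4.671 kΩ.
The fractional drop is R_th/(R_th + R_L); requiring this ≤ 0.0990 gives R_L ≥ R_th(1/0.0990 − 1) = 4.671 × 9.101 = 42.5 kΩ.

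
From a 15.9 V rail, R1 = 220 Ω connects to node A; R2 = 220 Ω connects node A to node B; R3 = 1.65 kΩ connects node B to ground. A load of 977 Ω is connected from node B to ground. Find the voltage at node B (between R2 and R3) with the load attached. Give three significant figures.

V ≈ 9.26 V

At node B, R3 is in parallel with the load: R3‖R_L = 613.6 Ω.
Below node A the resistance is R2 + (R3‖R_L) = 833.6 Ω, so V_A = 15.9 × 833.6/1054 = 12.58 V.
Then V_B = V_A × (R3‖R_L)/(R2 + R3‖R_L) = 12.58 × 613.6/833.6 = 9.26 V.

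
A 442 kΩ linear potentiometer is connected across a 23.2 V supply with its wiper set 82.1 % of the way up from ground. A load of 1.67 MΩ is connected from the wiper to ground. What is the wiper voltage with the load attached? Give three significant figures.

V ≈ 18.3 V

The wiper splits the pot into (1−α)R = 79.12 kΩ above and αR = 362.9 kΩ below.
Lower section ‖ load = 298.1 kΩ.
V_wiper = 23.2 × 298.1/(79.12 + 298.1) = 18.3 V.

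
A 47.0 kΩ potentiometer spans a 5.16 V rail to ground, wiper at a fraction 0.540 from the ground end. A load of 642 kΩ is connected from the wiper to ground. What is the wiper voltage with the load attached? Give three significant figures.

The wiper splits the pot into (1−α)R = 21.62 kΩ above and αR = 25.38 kΩ below.
Lower section ‖ load = 24.41 kΩ.
V_wiper = 5.16 × 24.41/(21.62 + 24.41) = 2.74 V.

V ≈ 2.74 V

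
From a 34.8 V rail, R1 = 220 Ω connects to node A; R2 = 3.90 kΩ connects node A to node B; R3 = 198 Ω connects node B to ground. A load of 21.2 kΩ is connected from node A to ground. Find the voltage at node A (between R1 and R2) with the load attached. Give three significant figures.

Below node A the series string R2+R3 = 4098 Ω sits in parallel with the 21200 Ω load: 3434 Ω.
V_A = 34.8 × 3434/(220 + 3434) = 32.7 V.

V ≈ 32.7 V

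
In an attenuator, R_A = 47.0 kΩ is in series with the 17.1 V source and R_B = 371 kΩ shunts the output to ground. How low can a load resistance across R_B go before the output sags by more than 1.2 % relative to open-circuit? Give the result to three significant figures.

R_L(min) ≈ 3.43 MΩ

Output resistance R_th = R_A‖R_B = (47.0 × 371)/418.0 = 41.72 kΩ.
The fractional drop is R_th/(R_th + R_L); requiring this ≤ 0.0120 gives R_L ≥ R_th(1/0.0120 − 1) = 41.72 × 82.33 = 3.43 MΩ.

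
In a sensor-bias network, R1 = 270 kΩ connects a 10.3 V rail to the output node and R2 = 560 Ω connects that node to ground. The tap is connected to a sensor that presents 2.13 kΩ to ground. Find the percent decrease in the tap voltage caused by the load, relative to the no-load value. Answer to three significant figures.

The divider's output (Thévenin) resistance is R1‖R2 = 558.8 Ω.
Fractional drop under load = R_th/(R_th + R_L) = 558.8 / (558.8 + 2130) = 0.2078.
So the output falls by 20.8 %.

20.8 %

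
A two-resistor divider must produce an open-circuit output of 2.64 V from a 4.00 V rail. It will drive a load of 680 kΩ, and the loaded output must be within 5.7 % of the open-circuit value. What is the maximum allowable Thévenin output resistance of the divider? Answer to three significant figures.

Loading drop = R_th/(R_th + R_L) ≤ 0.0570, so R_th ≤ R_L · ε/(1−ε) = 680 kΩ × 0.0570/0.9430 = 41.1 kΩ.
(Any R1, R2 with R2/(R1+R2) = 0.660 and R1‖R2 ≤ 41.1 kΩ will meet the spec.)

R_th ≤ 41.1 kΩ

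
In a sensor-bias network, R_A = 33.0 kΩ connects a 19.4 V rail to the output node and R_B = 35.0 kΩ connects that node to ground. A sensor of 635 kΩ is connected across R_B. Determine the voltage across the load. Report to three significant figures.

V_out ≈ 9.73 V

The load sits in parallel with R_B: R_B‖R_L = (35.0 × 635) / (35.0 + 635) = 33.17 kΩ.
V_out = 19.4 × 33.17 / (33.0 + 33.17) = 19.4 × 33.17/66.17 = 9.73 V.
(Unloaded it would have been 9.99 V.)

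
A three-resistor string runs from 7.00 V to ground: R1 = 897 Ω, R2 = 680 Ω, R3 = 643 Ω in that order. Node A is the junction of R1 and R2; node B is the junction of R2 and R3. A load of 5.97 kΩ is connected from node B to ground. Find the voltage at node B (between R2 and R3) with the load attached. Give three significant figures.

At node B, R3 is in parallel with the load: R3‖R_L = 580.5 Ω.
Below node A the resistance is R2 + (R3‖R_L) = 1260 Ω, so V_A = 7.00 × 1260/2157 = 4.090 V.
Then V_B = V_A × (R3‖R_L)/(R2 + R3‖R_L) = 4.090 × 580.5/1260 = 1.88 V.

V ≈ 1.88 V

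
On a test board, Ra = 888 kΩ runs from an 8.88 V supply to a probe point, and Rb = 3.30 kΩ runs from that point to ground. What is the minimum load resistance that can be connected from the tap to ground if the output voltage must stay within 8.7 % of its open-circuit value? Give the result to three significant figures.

Output resistance R_th = Ra‖Rb = (888 × 3.30)/891.3 = 3.288 kΩ.
The fractional drop is R_th/(R_th + R_L); requiring this ≤ 0.0870 gives R_L ≥ R_th(1/0.0870 − 1) = 3.288 × 10.49 = 34.5 kΩ.

R_L(min) ≈ 34.5 kΩ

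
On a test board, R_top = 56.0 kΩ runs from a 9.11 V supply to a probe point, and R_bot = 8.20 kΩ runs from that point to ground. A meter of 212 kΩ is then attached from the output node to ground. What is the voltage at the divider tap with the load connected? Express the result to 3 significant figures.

The load sits in parallel with R_bot: R_bot‖R_L = (8.20 × 212) / (8.20 + 212) = 7.895 kΩ.
V_out = 9.11 × 7.895 / (56.0 + 7.895) = 9.11 × 7.895/63.89 = 1.13 V.

V_out ≈ 1.13 V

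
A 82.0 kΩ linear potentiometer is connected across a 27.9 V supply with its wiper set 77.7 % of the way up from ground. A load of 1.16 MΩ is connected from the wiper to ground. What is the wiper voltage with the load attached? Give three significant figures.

The wiper splits the pot into (1−α)R = 18.29 kΩ above and αR = 63.71 kΩ below.
Lower section ‖ load = 60.40 kΩ.
V_wiper = 27.9 × 60.40/(18.29 + 60.40) = 21.4 V.

V ≈ 21.4 V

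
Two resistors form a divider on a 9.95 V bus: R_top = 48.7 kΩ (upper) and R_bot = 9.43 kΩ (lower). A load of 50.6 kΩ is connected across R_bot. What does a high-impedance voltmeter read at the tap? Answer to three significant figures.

The load sits in parallel with R_bot: R_bot‖R_L = (9.43 × 50.6) / (9.43 + 50.6) = 7.949 kΩ.
V_out = 9.95 × 7.949 / (48.7 + 7.949) = 9.95 × 7.949/56.65 = 1.40 V.

V_out ≈ 1.40 V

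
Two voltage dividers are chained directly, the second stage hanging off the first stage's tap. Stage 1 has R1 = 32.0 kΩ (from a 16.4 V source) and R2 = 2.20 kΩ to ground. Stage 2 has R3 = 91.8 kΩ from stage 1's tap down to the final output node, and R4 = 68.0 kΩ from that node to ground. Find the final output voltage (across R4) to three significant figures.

Stage 2 presents R3+R4 = 159.8 kΩ as a load on stage 1's tap.
Stage 1's lower leg becomes R2‖(R3+R4) = 2.170 kΩ, so V_mid = 16.4 × 2.170/34.17 = 1.042 V.
Stage 2 is itself unloaded: V_out = V_mid × R4/(R3+R4) = 1.042 × 68.0/159.8 = 0.443 V.

V_out ≈ 0.443 V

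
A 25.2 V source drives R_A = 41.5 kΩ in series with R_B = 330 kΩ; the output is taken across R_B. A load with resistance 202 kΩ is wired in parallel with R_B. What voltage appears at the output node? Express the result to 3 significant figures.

The load sits in parallel with R_B: R_B‖R_L = (330 × 202) / (330 + 202) = 125.3 kΩ.
V_out = 25.2 × 125.3 / (41.5 + 125.3) = 25.2 × 125.3/166.8 = 18.9 V.
(Unloaded it would have been 22.4 V.)

V_out ≈ 18.9 V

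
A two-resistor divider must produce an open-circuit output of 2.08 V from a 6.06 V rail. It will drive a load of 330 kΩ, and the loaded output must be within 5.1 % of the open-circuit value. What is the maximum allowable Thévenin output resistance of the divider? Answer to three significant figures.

R_th ≤ 17.7 kΩ

Loading drop = R_th/(R_th + R_L) ≤ 0.0510, so R_th ≤ R_L · ε/(1−ε) = 330 kΩ × 0.0510/0.9490 = 17.7 kΩ.
(Any R1, R2 with R2/(R1+R2) = 0.343 and R1‖R2 ≤ 17.7 kΩ will meet the spec.)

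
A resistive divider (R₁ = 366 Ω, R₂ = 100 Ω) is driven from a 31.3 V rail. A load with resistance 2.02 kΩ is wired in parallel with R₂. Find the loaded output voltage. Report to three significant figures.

V_out ≈ 6.47 V

The load sits in parallel with R₂: R₂‖R_L = (100 × 2020) / (100 + 2020) = 95.28 Ω.
V_out = 31.3 × 95.28 / (366 + 95.28) = 31.3 × 95.28/461.3 = 6.47 V.
(Unloaded it would have been 6.72 V.)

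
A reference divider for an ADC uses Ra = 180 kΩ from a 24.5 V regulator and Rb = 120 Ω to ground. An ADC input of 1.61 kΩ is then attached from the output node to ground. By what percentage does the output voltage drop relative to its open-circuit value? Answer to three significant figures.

The divider's output (Thévenin) resistance is Ra‖Rb = 119.9 Ω.
Fractional drop under load = R_th/(R_th + R_L) = 119.9 / (119.9 + 1610) = 0.06932.
So the output falls by 6.93 %.

6.93 %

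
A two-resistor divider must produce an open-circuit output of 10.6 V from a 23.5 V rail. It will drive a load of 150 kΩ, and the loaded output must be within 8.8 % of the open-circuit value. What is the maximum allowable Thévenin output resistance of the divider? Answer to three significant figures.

Loading drop = R_th/(R_th + R_L) ≤ 0.0880, so R_th ≤ R_L · ε/(1−ε) = 150 kΩ × 0.0880/0.9120 = 14.5 kΩ.
(Any R1, R2 with R2/(R1+R2) = 0.451 and R1‖R2 ≤ 14.5 kΩ will meet the spec.)

R_th ≤ 14.5 kΩ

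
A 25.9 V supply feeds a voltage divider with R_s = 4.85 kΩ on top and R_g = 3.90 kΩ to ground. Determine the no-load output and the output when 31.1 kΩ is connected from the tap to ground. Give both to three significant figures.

Open-circuit: V = 25.9 × 3.90/(4.85 + 3.90) = 11.5 V.
With the load, R_g becomes R_g‖R_L = 3.465 kΩ, so V = 25.9 × 3.465/8.315 = 10.8 V.

Unloaded: 11.5 V; loaded: 10.8 V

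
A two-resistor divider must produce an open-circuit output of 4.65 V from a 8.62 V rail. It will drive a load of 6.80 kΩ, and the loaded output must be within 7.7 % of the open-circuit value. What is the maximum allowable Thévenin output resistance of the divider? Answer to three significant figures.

R_th ≤ 567 Ω

Loading drop = R_th/(R_th + R_L) ≤ 0.0770, so R_th ≤ R_L · ε/(1−ε) = 6.80 kΩ × 0.0770/0.9230 = 567 Ω.
(Any R1, R2 with R2/(R1+R2) = 0.539 and R1‖R2 ≤ 567 Ω will meet the spec.)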